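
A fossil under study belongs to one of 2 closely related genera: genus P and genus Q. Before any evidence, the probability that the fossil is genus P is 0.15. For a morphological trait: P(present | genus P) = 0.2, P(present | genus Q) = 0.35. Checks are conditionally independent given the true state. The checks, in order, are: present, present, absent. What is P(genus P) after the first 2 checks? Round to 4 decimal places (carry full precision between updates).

0.0545

After 'present': P(genus P) = 0.2·0.1500 / (0.2·0.1500 + 0.35·0.8500) ≈ 0.0916
After 'present': P(genus P) = 0.2·0.0916 / (0.2·0.0916 + 0.35·0.9084) ≈ 0.0545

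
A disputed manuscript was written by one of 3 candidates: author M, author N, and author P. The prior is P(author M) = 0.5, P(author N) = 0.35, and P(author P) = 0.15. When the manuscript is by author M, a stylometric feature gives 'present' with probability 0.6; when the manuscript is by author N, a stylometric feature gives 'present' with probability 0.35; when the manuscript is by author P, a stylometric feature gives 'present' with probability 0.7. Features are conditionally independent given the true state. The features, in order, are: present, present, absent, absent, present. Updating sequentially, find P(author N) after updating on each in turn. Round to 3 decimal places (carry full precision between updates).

After 'present': normaliser = 0.6·0.5000 + 0.35·0.3500 + 0.7·0.1500; P(author M) ≈ 0.5687, P(author N) ≈ 0.2322, P(author P) ≈ 0.1991
After 'present': normaliser = 0.6·0.5687 + 0.35·0.2322 + 0.7·0.1991; P(author M) ≈ 0.6073, P(author N) ≈ 0.1447, P(author P) ≈ 0.2480
After 'absent': normaliser = 0.4·0.6073 + 0.65·0.1447 + 0.3·0.2480; P(author M) ≈ 0.5906, P(author N) ≈ 0.2286, P(author P) ≈ 0.1809
After 'absent': normaliser = 0.4·0.5906 + 0.65·0.2286 + 0.3·0.1809; P(author M) ≈ 0.5380, P(author N) ≈ 0.3384, P(author P) ≈ 0.1236
After 'present': normaliser = 0.6·0.5380 + 0.35·0.3384 + 0.7·0.1236; P(author M) ≈ 0.6117, P(author N) ≈ 0.2244, P(author P) ≈ 0.1639

0.224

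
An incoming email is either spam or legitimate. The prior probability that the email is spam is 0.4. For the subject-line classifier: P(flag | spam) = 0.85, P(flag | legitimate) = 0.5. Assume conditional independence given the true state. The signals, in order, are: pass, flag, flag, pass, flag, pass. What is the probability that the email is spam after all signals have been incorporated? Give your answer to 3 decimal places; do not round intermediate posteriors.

After 'pass': P(spam) = 0.15·0.4000 / (0.15·0.4000 + 0.5·0.6000) ≈ 0.1667
After 'flag': P(spam) = 0.85·0.1667 / (0.85·0.1667 + 0.5·0.8333) ≈ 0.2537
After 'flag': P(spam) = 0.85·0.2537 / (0.85·0.2537 + 0.5·0.7463) ≈ 0.3663
After 'pass': P(spam) = 0.15·0.3663 / (0.15·0.3663 + 0.5·0.6337) ≈ 0.1478
After 'flag': P(spam) = 0.85·0.1478 / (0.85·0.1478 + 0.5·0.8522) ≈ 0.2277
After 'pass': P(spam) = 0.15·0.2277 / (0.15·0.2277 + 0.5·0.7723) ≈ 0.0812

0.081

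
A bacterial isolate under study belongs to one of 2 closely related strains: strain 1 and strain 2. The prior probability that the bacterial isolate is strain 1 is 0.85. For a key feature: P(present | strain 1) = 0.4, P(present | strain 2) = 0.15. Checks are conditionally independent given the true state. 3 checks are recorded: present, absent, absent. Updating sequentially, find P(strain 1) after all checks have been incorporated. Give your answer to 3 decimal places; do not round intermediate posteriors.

Apply Bayes' rule sequentially, carrying P(strain 1) forward.
After 'present': P(strain 1) = 0.4·0.8500 / (0.4·0.8500 + 0.15·0.1500) ≈ 0.9379
After 'absent': P(strain 1) = 0.6·0.9379 / (0.6·0.9379 + 0.85·0.0621) ≈ 0.9143
After 'absent': P(strain 1) = 0.6·0.9143 / (0.6·0.9143 + 0.85·0.0857) ≈ 0.8828

0.883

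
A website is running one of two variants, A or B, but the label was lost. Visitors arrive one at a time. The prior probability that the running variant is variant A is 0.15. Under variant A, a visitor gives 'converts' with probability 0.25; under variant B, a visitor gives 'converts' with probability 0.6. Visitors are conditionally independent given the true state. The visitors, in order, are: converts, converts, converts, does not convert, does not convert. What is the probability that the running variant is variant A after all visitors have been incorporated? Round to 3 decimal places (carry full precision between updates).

0.043

After 'converts': P(A) = 0.25·0.1500 / (0.25·0.1500 + 0.6·0.8500) ≈ 0.0685
After 'converts': P(A) = 0.25·0.0685 / (0.25·0.0685 + 0.6·0.9315) ≈ 0.0297
After 'converts': P(A) = 0.25·0.0297 / (0.25·0.0297 + 0.6·0.9703) ≈ 0.0126
After 'does not convert': P(A) = 0.75·0.0126 / (0.75·0.0126 + 0.4·0.9874) ≈ 0.0234
After 'does not convert': P(A) = 0.75·0.0234 / (0.75·0.0234 + 0.4·0.9766) ≈ 0.0430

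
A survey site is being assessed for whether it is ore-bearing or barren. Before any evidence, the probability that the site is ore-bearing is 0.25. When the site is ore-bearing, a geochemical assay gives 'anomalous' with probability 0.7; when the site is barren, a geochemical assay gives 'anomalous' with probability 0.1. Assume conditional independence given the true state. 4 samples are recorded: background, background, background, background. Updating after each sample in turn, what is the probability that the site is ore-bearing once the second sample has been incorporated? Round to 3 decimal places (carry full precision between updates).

After 'background': P(ore) = 0.3·0.2500 / (0.3·0.2500 + 0.9·0.7500) ≈ 0.1000
After 'background': P(ore) = 0.3·0.1000 / (0.3·0.1000 + 0.9·0.9000) ≈ 0.0357

0.036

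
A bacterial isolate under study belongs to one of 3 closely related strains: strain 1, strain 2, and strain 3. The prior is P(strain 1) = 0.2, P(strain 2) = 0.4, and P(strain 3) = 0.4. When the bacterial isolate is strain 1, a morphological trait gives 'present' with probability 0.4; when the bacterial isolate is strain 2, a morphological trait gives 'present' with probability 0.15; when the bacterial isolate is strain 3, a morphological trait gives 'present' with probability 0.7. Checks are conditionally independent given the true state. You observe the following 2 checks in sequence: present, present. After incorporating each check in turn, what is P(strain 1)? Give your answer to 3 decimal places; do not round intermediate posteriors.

After 'present': normaliser = 0.4·0.2000 + 0.15·0.4000 + 0.7·0.4000; P(strain 1) ≈ 0.1905, P(strain 2) ≈ 0.1429, P(strain 3) ≈ 0.6667
After 'present': normaliser = 0.4·0.1905 + 0.15·0.1429 + 0.7·0.6667; P(strain 1) ≈ 0.1350, P(strain 2) ≈ 0.0380, P(strain 3) ≈ 0.8270

0.135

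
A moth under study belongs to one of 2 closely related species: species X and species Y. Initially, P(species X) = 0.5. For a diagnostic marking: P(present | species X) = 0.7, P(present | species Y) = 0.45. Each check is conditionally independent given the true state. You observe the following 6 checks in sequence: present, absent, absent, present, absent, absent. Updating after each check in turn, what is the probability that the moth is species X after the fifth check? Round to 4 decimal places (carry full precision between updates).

0.2820

After 'present': P(species X) = 0.7·0.5000 / (0.7·0.5000 + 0.45·0.5000) ≈ 0.6087
After 'absent': P(species X) = 0.3·0.6087 / (0.3·0.6087 + 0.55·0.3913) ≈ 0.4590
After 'absent': P(species X) = 0.3·0.4590 / (0.3·0.4590 + 0.55·0.5410) ≈ 0.3164
After 'present': P(species X) = 0.7·0.3164 / (0.7·0.3164 + 0.45·0.6836) ≈ 0.4186
After 'absent': P(species X) = 0.3·0.4186 / (0.3·0.4186 + 0.55·0.5814) ≈ 0.2820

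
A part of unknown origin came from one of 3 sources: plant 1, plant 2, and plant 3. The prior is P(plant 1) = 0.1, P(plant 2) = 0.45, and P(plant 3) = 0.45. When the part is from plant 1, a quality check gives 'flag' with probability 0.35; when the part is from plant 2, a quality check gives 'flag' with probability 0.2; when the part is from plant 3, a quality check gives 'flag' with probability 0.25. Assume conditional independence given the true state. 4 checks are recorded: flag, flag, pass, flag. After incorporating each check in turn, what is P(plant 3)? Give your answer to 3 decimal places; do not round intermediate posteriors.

Each posterior becomes the prior for the next update.
After 'flag': normaliser = 0.35·0.1000 + 0.2·0.4500 + 0.25·0.4500; P(plant 1) ≈ 0.1474, P(plant 2) ≈ 0.3789, P(plant 3) ≈ 0.4737
After 'flag': normaliser = 0.35·0.1474 + 0.2·0.3789 + 0.25·0.4737; P(plant 1) ≈ 0.2099, P(plant 2) ≈ 0.3084, P(plant 3) ≈ 0.4818
After 'pass': normaliser = 0.65·0.2099 + 0.8·0.3084 + 0.75·0.4818; P(plant 1) ≈ 0.1832, P(plant 2) ≈ 0.3314, P(plant 3) ≈ 0.4854
After 'flag': normaliser = 0.35·0.1832 + 0.2·0.3314 + 0.25·0.4854; P(plant 1) ≈ 0.2547, P(plant 2) ≈ 0.2632, P(plant 3) ≈ 0.4820

0.482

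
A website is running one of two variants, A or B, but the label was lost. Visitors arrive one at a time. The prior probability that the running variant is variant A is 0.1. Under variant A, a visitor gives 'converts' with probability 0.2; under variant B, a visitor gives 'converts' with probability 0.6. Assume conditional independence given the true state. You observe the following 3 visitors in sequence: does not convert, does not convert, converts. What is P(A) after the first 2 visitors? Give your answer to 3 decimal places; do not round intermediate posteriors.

After 'does not convert': P(A) = 0.8·0.1000 / (0.8·0.1000 + 0.4·0.9000) ≈ 0.1818
After 'does not convert': P(A) = 0.8·0.1818 / (0.8·0.1818 + 0.4·0.8182) ≈ 0.3077

0.308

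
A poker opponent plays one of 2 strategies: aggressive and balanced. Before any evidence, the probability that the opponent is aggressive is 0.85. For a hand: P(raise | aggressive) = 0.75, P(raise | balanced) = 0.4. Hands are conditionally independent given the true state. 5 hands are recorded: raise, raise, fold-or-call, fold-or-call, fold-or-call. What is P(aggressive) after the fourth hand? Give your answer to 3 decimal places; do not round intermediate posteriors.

0.776

Apply Bayes' rule sequentially, carrying P(aggressive) forward.
After 'raise': P(aggressive) = 0.75·0.8500 / (0.75·0.8500 + 0.4·0.1500) ≈ 0.9140
After 'raise': P(aggressive) = 0.75·0.9140 / (0.75·0.9140 + 0.4·0.0860) ≈ 0.9522
After 'fold-or-call': P(aggressive) = 0.25·0.9522 / (0.25·0.9522 + 0.6·0.0478) ≈ 0.8925
After 'fold-or-call': P(aggressive) = 0.25·0.8925 / (0.25·0.8925 + 0.6·0.1075) ≈ 0.7757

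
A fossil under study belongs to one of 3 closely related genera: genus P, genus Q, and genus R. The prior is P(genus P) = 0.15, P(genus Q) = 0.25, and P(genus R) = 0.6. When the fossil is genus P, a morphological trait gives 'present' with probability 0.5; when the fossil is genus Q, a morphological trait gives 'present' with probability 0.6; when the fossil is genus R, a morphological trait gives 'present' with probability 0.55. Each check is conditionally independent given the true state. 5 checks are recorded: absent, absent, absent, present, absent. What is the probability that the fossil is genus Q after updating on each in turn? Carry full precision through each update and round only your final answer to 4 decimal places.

0.1741

After 'absent': normaliser = 0.5·0.1500 + 0.4·0.2500 + 0.45·0.6000; P(genus P) ≈ 0.1685, P(genus Q) ≈ 0.2247, P(genus R) ≈ 0.6067
After 'absent': normaliser = 0.5·0.1685 + 0.4·0.2247 + 0.45·0.6067; P(genus P) ≈ 0.1884, P(genus Q) ≈ 0.2010, P(genus R) ≈ 0.6106
After 'absent': normaliser = 0.5·0.1884 + 0.4·0.2010 + 0.45·0.6106; P(genus P) ≈ 0.2097, P(genus Q) ≈ 0.1789, P(genus R) ≈ 0.6114
After 'present': normaliser = 0.5·0.2097 + 0.6·0.1789 + 0.55·0.6114; P(genus P) ≈ 0.1911, P(genus Q) ≈ 0.1957, P(genus R) ≈ 0.6131
After 'absent': normaliser = 0.5·0.1911 + 0.4·0.1957 + 0.45·0.6131; P(genus P) ≈ 0.2125, P(genus Q) ≈ 0.1741, P(genus R) ≈ 0.6134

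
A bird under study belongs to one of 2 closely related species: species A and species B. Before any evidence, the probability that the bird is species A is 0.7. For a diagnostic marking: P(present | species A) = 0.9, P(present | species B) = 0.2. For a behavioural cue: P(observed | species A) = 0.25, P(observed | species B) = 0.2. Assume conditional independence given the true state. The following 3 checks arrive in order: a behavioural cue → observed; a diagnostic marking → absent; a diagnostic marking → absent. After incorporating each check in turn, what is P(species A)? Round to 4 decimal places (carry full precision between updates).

0.0436

After a behavioural cue='observed': P(species A) = 0.25·0.7000 / (0.25·0.7000 + 0.2·0.3000) ≈ 0.7447
After a diagnostic marking='absent': P(species A) = 0.1·0.7447 / (0.1·0.7447 + 0.8·0.2553) ≈ 0.2672
After a diagnostic marking='absent': P(species A) = 0.1·0.2672 / (0.1·0.2672 + 0.8·0.7328) ≈ 0.0436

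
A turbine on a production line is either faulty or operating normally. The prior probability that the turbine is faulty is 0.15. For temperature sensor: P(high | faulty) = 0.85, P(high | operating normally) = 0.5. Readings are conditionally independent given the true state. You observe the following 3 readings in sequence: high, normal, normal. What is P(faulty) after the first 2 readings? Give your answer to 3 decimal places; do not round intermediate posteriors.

0.083

After 'high': P(faulty) = 0.85·0.1500 / (0.85·0.1500 + 0.5·0.8500) ≈ 0.2308
After 'normal': P(faulty) = 0.15·0.2308 / (0.15·0.2308 + 0.5·0.7692) ≈ 0.0826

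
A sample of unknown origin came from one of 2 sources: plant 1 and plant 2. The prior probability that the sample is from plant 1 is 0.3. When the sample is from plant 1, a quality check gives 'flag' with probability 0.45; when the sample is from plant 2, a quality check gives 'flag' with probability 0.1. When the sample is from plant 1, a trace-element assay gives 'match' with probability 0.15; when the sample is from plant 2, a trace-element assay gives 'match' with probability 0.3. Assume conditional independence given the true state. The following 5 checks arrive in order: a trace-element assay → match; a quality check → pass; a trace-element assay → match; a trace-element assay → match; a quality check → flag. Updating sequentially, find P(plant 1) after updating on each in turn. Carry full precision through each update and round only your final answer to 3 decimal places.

0.128

After a trace-element assay='match': P(plant 1) = 0.15·0.3000 / (0.15·0.3000 + 0.3·0.7000) ≈ 0.1765
After a quality check='pass': P(plant 1) = 0.55·0.1765 / (0.55·0.1765 + 0.9·0.8235) ≈ 0.1158
After a trace-element assay='match': P(plant 1) = 0.15·0.1158 / (0.15·0.1158 + 0.3·0.8842) ≈ 0.0615
After a trace-element assay='match': P(plant 1) = 0.15·0.0615 / (0.15·0.0615 + 0.3·0.9385) ≈ 0.0317
After a quality check='flag': P(plant 1) = 0.45·0.0317 / (0.45·0.0317 + 0.1·0.9683) ≈ 0.1284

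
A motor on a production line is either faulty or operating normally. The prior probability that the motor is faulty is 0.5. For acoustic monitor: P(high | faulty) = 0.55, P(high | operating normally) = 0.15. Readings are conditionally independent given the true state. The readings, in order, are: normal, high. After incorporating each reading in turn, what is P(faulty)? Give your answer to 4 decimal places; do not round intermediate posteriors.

0.6600

Each posterior becomes the prior for the next update.
After 'normal': P(faulty) = 0.45·0.5000 / (0.45·0.5000 + 0.85·0.5000) ≈ 0.3462
After 'high': P(faulty) = 0.55·0.3462 / (0.55·0.3462 + 0.15·0.6538) ≈ 0.6600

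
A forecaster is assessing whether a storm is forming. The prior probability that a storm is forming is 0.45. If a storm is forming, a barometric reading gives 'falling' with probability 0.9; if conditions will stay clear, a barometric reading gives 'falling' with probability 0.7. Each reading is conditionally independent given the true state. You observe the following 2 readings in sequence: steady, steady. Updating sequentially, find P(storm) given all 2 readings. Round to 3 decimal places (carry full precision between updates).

After 'steady': P(storm) = 0.1·0.4500 / (0.1·0.4500 + 0.3·0.5500) ≈ 0.2143
After 'steady': P(storm) = 0.1·0.2143 / (0.1·0.2143 + 0.3·0.7857) ≈ 0.0833

0.083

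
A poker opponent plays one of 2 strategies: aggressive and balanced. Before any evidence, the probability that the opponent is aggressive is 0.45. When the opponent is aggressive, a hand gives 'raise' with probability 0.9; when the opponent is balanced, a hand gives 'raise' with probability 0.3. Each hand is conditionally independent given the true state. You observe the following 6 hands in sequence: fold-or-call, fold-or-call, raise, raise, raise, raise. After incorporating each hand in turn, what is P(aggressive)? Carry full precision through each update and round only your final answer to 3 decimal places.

0.575

Apply Bayes' rule sequentially, carrying P(aggressive) forward.
After 'fold-or-call': P(aggressive) = 0.1·0.4500 / (0.1·0.4500 + 0.7·0.5500) ≈ 0.1047
After 'fold-or-call': P(aggressive) = 0.1·0.1047 / (0.1·0.1047 + 0.7·0.8953) ≈ 0.0164
After 'raise': P(aggressive) = 0.9·0.0164 / (0.9·0.0164 + 0.3·0.9836) ≈ 0.0477
After 'raise': P(aggressive) = 0.9·0.0477 / (0.9·0.0477 + 0.3·0.9523) ≈ 0.1306
After 'raise': P(aggressive) = 0.9·0.1306 / (0.9·0.1306 + 0.3·0.8694) ≈ 0.3107
After 'raise': P(aggressive) = 0.9·0.3107 / (0.9·0.3107 + 0.3·0.6893) ≈ 0.5749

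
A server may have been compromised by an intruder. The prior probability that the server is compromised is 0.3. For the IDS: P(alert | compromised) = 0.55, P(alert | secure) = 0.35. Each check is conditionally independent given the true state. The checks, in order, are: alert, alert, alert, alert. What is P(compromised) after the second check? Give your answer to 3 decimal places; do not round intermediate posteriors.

After 'alert': P(compromised) = 0.55·0.3000 / (0.55·0.3000 + 0.35·0.7000) ≈ 0.4024
After 'alert': P(compromised) = 0.55·0.4024 / (0.55·0.4024 + 0.35·0.5976) ≈ 0.5142

0.514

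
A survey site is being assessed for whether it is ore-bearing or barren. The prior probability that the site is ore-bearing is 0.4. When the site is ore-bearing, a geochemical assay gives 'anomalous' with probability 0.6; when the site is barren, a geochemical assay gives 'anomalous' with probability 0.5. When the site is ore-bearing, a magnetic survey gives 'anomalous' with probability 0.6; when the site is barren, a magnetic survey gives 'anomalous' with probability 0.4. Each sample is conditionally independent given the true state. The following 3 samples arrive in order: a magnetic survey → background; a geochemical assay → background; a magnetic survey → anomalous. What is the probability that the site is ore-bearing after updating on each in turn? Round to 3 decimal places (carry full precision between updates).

0.348

After a magnetic survey='background': P(ore) = 0.4·0.4000 / (0.4·0.4000 + 0.6·0.6000) ≈ 0.3077
After a geochemical assay='background': P(ore) = 0.4·0.3077 / (0.4·0.3077 + 0.5·0.6923) ≈ 0.2623
After a magnetic survey='anomalous': P(ore) = 0.6·0.2623 / (0.6·0.2623 + 0.4·0.7377) ≈ 0.3478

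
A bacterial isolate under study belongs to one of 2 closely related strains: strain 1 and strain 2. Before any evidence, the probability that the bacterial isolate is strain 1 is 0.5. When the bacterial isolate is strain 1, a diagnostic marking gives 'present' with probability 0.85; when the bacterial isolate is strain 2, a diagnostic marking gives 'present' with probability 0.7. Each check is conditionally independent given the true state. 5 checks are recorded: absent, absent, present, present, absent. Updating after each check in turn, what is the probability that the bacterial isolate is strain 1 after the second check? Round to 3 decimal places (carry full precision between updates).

After 'absent': P(strain 1) = 0.15·0.5000 / (0.15·0.5000 + 0.3·0.5000) ≈ 0.3333
After 'absent': P(strain 1) = 0.15·0.3333 / (0.15·0.3333 + 0.3·0.6667) ≈ 0.2000

0.200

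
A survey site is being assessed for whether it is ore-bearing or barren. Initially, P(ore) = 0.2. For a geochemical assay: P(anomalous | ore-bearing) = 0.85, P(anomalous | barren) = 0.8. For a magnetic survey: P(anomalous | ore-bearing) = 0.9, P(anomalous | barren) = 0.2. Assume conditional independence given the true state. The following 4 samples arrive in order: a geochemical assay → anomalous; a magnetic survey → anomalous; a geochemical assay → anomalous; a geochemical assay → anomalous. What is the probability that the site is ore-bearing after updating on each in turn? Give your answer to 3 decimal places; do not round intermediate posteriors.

0.574

After a geochemical assay='anomalous': P(ore) = 0.85·0.2000 / (0.85·0.2000 + 0.8·0.8000) ≈ 0.2099
After a magnetic survey='anomalous': P(ore) = 0.9·0.2099 / (0.9·0.2099 + 0.2·0.7901) ≈ 0.5445
After a geochemical assay='anomalous': P(ore) = 0.85·0.5445 / (0.85·0.5445 + 0.8·0.4555) ≈ 0.5595
After a geochemical assay='anomalous': P(ore) = 0.85·0.5595 / (0.85·0.5595 + 0.8·0.4405) ≈ 0.5744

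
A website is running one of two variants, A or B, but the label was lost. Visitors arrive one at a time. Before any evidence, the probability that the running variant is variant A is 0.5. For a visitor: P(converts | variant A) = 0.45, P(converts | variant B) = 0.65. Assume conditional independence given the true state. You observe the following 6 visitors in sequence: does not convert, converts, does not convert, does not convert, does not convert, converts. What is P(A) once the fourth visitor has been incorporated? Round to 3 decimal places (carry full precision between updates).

0.729

After 'does not convert': P(A) = 0.55·0.5000 / (0.55·0.5000 + 0.35·0.5000) ≈ 0.6111
After 'converts': P(A) = 0.45·0.6111 / (0.45·0.6111 + 0.65·0.3889) ≈ 0.5211
After 'does not convert': P(A) = 0.55·0.5211 / (0.55·0.5211 + 0.35·0.4789) ≈ 0.6309
After 'does not convert': P(A) = 0.55·0.6309 / (0.55·0.6309 + 0.35·0.3691) ≈ 0.7287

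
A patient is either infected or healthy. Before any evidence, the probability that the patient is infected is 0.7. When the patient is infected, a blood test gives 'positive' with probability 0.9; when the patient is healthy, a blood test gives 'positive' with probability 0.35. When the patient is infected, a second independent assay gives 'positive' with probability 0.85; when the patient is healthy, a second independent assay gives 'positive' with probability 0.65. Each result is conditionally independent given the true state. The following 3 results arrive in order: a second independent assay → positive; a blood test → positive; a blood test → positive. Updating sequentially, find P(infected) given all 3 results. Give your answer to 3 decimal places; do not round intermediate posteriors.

After a second independent assay='positive': P(infected) = 0.85·0.7000 / (0.85·0.7000 + 0.65·0.3000) ≈ 0.7532
After a blood test='positive': P(infected) = 0.9·0.7532 / (0.9·0.7532 + 0.35·0.2468) ≈ 0.8870
After a blood test='positive': P(infected) = 0.9·0.8870 / (0.9·0.8870 + 0.35·0.1130) ≈ 0.9528

0.953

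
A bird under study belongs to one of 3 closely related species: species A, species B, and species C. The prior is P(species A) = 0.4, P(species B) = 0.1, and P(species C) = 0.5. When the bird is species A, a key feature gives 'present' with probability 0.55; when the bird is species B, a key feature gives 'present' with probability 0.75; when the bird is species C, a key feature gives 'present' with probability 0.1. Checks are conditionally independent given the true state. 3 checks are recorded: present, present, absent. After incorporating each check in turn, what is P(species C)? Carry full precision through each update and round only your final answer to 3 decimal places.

After 'present': normaliser = 0.55·0.4000 + 0.75·0.1000 + 0.1·0.5000; P(species A) ≈ 0.6377, P(species B) ≈ 0.2174, P(species C) ≈ 0.1449
After 'present': normaliser = 0.55·0.6377 + 0.75·0.2174 + 0.1·0.1449; P(species A) ≈ 0.6639, P(species B) ≈ 0.3086, P(species C) ≈ 0.0274
After 'absent': normaliser = 0.45·0.6639 + 0.25·0.3086 + 0.9·0.0274; P(species A) ≈ 0.7458, P(species B) ≈ 0.1926, P(species C) ≈ 0.0616

0.062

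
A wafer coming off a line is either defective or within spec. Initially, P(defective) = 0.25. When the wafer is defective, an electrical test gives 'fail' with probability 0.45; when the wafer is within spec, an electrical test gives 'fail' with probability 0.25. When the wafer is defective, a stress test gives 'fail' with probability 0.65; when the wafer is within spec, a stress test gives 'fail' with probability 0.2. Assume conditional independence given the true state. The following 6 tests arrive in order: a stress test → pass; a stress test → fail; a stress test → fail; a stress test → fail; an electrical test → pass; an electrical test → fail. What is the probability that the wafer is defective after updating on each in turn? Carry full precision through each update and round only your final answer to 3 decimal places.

0.869

After a stress test='pass': P(defective) = 0.35·0.2500 / (0.35·0.2500 + 0.8·0.7500) ≈ 0.1273
After a stress test='fail': P(defective) = 0.65·0.1273 / (0.65·0.1273 + 0.2·0.8727) ≈ 0.3216
After a stress test='fail': P(defective) = 0.65·0.3216 / (0.65·0.3216 + 0.2·0.6784) ≈ 0.6064
After a stress test='fail': P(defective) = 0.65·0.6064 / (0.65·0.6064 + 0.2·0.3936) ≈ 0.8335
After an electrical test='pass': P(defective) = 0.55·0.8335 / (0.55·0.8335 + 0.75·0.1665) ≈ 0.7859
After an electrical test='fail': P(defective) = 0.45·0.7859 / (0.45·0.7859 + 0.25·0.2141) ≈ 0.8686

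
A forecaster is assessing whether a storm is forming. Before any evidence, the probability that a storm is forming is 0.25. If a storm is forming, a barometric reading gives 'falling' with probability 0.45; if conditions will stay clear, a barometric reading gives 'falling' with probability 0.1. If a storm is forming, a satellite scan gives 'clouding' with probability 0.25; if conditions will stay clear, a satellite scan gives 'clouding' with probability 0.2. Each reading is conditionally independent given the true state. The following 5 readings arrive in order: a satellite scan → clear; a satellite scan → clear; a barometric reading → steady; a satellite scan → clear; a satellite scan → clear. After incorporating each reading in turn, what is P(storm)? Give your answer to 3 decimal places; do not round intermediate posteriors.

0.136

Apply Bayes' rule sequentially, carrying P(storm) forward.
After a satellite scan='clear': P(storm) = 0.75·0.2500 / (0.75·0.2500 + 0.8·0.7500) ≈ 0.2381
After a satellite scan='clear': P(storm) = 0.75·0.2381 / (0.75·0.2381 + 0.8·0.7619) ≈ 0.2266
After a barometric reading='steady': P(storm) = 0.55·0.2266 / (0.55·0.2266 + 0.9·0.7734) ≈ 0.1518
After a satellite scan='clear': P(storm) = 0.75·0.1518 / (0.75·0.1518 + 0.8·0.8482) ≈ 0.1437
After a satellite scan='clear': P(storm) = 0.75·0.1437 / (0.75·0.1437 + 0.8·0.8563) ≈ 0.1360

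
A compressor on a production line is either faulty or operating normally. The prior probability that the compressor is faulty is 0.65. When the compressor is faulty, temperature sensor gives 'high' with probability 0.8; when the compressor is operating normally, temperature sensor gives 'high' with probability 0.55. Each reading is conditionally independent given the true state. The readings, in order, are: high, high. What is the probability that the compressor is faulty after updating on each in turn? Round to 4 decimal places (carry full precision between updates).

After 'high': P(faulty) = 0.8·0.6500 / (0.8·0.6500 + 0.55·0.3500) ≈ 0.7298
After 'high': P(faulty) = 0.8·0.7298 / (0.8·0.7298 + 0.55·0.2702) ≈ 0.7971

0.7971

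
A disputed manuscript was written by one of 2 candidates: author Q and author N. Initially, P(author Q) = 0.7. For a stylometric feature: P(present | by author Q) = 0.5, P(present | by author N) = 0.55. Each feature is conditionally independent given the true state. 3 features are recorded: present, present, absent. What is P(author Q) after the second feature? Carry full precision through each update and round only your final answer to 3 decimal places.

Apply Bayes' rule sequentially, carrying P(author Q) forward.
After 'present': P(author Q) = 0.5·0.7000 / (0.5·0.7000 + 0.55·0.3000) ≈ 0.6796
After 'present': P(author Q) = 0.5·0.6796 / (0.5·0.6796 + 0.55·0.3204) ≈ 0.6585

0.659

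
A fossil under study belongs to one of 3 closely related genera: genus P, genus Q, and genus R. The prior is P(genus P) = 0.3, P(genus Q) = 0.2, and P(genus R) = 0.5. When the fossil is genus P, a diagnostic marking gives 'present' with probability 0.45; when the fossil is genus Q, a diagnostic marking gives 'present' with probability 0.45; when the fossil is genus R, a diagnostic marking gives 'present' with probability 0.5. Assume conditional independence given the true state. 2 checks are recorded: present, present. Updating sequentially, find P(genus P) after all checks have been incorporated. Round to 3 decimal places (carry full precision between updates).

0.269

After 'present': normaliser = 0.45·0.3000 + 0.45·0.2000 + 0.5·0.5000; P(genus P) ≈ 0.2842, P(genus Q) ≈ 0.1895, P(genus R) ≈ 0.5263
After 'present': normaliser = 0.45·0.2842 + 0.45·0.1895 + 0.5·0.5263; P(genus P) ≈ 0.2685, P(genus Q) ≈ 0.1790, P(genus R) ≈ 0.5525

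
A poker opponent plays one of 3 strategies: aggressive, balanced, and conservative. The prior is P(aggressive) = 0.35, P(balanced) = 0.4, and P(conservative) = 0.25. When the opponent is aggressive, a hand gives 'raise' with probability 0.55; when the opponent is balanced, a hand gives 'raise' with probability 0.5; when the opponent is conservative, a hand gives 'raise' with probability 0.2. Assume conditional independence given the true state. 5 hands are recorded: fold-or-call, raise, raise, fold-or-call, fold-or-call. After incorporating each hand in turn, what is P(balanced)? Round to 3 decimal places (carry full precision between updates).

0.458

Apply Bayes' rule sequentially, carrying P(balanced) forward.
After 'fold-or-call': normaliser = 0.45·0.3500 + 0.5·0.4000 + 0.8·0.2500; P(aggressive) ≈ 0.2825, P(balanced) ≈ 0.3587, P(conservative) ≈ 0.3587
After 'raise': normaliser = 0.55·0.2825 + 0.5·0.3587 + 0.2·0.3587; P(aggressive) ≈ 0.3822, P(balanced) ≈ 0.4413, P(conservative) ≈ 0.1765
After 'raise': normaliser = 0.55·0.3822 + 0.5·0.4413 + 0.2·0.1765; P(aggressive) ≈ 0.4510, P(balanced) ≈ 0.4733, P(conservative) ≈ 0.0757
After 'fold-or-call': normaliser = 0.45·0.4510 + 0.5·0.4733 + 0.8·0.0757; P(aggressive) ≈ 0.4057, P(balanced) ≈ 0.4731, P(conservative) ≈ 0.1211
After 'fold-or-call': normaliser = 0.45·0.4057 + 0.5·0.4731 + 0.8·0.1211; P(aggressive) ≈ 0.3538, P(balanced) ≈ 0.4584, P(conservative) ≈ 0.1878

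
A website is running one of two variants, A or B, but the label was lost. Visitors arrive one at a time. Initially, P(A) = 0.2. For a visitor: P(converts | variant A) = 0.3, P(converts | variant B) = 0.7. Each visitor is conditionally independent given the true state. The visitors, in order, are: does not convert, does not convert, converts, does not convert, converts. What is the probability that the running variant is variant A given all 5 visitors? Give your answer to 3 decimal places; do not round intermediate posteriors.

0.368

After 'does not convert': P(A) = 0.7·0.2000 / (0.7·0.2000 + 0.3·0.8000) ≈ 0.3684
After 'does not convert': P(A) = 0.7·0.3684 / (0.7·0.3684 + 0.3·0.6316) ≈ 0.5765
After 'converts': P(A) = 0.3·0.5765 / (0.3·0.5765 + 0.7·0.4235) ≈ 0.3684
After 'does not convert': P(A) = 0.7·0.3684 / (0.7·0.3684 + 0.3·0.6316) ≈ 0.5765
After 'converts': P(A) = 0.3·0.5765 / (0.3·0.5765 + 0.7·0.4235) ≈ 0.3684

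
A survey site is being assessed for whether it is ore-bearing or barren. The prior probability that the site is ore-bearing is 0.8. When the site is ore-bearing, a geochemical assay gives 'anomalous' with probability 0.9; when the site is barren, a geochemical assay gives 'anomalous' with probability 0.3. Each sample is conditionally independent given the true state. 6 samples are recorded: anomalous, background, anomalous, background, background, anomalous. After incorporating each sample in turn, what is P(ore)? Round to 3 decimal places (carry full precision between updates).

0.239

After 'anomalous': P(ore) = 0.9·0.8000 / (0.9·0.8000 + 0.3·0.2000) ≈ 0.9231
After 'background': P(ore) = 0.1·0.9231 / (0.1·0.9231 + 0.7·0.0769) ≈ 0.6316
After 'anomalous': P(ore) = 0.9·0.6316 / (0.9·0.6316 + 0.3·0.3684) ≈ 0.8372
After 'background': P(ore) = 0.1·0.8372 / (0.1·0.8372 + 0.7·0.1628) ≈ 0.4235
After 'background': P(ore) = 0.1·0.4235 / (0.1·0.4235 + 0.7·0.5765) ≈ 0.0950
After 'anomalous': P(ore) = 0.9·0.0950 / (0.9·0.0950 + 0.3·0.9050) ≈ 0.2395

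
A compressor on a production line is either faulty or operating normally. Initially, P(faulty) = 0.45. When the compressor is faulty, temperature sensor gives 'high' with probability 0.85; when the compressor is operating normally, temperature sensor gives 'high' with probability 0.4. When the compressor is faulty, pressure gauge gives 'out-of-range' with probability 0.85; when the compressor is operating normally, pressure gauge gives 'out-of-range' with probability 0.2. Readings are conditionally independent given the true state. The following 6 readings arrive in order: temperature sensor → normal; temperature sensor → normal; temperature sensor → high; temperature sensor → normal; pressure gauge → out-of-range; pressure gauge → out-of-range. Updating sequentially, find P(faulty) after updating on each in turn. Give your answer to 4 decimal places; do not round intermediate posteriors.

After temperature sensor='normal': P(faulty) = 0.15·0.4500 / (0.15·0.4500 + 0.6·0.5500) ≈ 0.1698
After temperature sensor='normal': P(faulty) = 0.15·0.1698 / (0.15·0.1698 + 0.6·0.8302) ≈ 0.0486
After temperature sensor='high': P(faulty) = 0.85·0.0486 / (0.85·0.0486 + 0.4·0.9514) ≈ 0.0980
After temperature sensor='normal': P(faulty) = 0.15·0.0980 / (0.15·0.0980 + 0.6·0.9020) ≈ 0.0264
After pressure gauge='out-of-range': P(faulty) = 0.85·0.0264 / (0.85·0.0264 + 0.2·0.9736) ≈ 0.1035
After pressure gauge='out-of-range': P(faulty) = 0.85·0.1035 / (0.85·0.1035 + 0.2·0.8965) ≈ 0.3292

0.3292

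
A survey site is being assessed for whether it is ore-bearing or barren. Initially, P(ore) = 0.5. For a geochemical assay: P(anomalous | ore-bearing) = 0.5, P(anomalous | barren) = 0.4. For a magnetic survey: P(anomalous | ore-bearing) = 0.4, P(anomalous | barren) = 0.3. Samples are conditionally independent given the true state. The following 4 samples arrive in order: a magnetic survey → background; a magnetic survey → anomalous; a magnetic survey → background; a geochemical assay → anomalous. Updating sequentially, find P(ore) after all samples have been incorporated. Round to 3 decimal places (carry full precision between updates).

After a magnetic survey='background': P(ore) = 0.6·0.5000 / (0.6·0.5000 + 0.7·0.5000) ≈ 0.4615
After a magnetic survey='anomalous': P(ore) = 0.4·0.4615 / (0.4·0.4615 + 0.3·0.5385) ≈ 0.5333
After a magnetic survey='background': P(ore) = 0.6·0.5333 / (0.6·0.5333 + 0.7·0.4667) ≈ 0.4948
After a geochemical assay='anomalous': P(ore) = 0.5·0.4948 / (0.5·0.4948 + 0.4·0.5052) ≈ 0.5505

0.550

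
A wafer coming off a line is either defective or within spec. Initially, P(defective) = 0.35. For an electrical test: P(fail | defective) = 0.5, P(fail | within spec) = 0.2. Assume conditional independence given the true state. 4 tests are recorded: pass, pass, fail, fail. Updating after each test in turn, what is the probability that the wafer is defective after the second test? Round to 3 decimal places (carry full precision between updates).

0.174

After 'pass': P(defective) = 0.5·0.3500 / (0.5·0.3500 + 0.8·0.6500) ≈ 0.2518
After 'pass': P(defective) = 0.5·0.2518 / (0.5·0.2518 + 0.8·0.7482) ≈ 0.1738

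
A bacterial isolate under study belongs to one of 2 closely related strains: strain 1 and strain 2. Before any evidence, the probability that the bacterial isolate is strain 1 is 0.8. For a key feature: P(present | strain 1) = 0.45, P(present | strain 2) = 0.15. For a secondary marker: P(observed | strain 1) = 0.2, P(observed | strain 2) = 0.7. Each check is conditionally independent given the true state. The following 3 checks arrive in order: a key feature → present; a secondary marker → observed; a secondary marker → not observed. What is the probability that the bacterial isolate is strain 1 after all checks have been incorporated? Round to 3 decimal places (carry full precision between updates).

Apply Bayes' rule sequentially, carrying P(strain 1) forward.
After a key feature='present': P(strain 1) = 0.45·0.8000 / (0.45·0.8000 + 0.15·0.2000) ≈ 0.9231
After a secondary marker='observed': P(strain 1) = 0.2·0.9231 / (0.2·0.9231 + 0.7·0.0769) ≈ 0.7742
After a secondary marker='not observed': P(strain 1) = 0.8·0.7742 / (0.8·0.7742 + 0.3·0.2258) ≈ 0.9014

0.901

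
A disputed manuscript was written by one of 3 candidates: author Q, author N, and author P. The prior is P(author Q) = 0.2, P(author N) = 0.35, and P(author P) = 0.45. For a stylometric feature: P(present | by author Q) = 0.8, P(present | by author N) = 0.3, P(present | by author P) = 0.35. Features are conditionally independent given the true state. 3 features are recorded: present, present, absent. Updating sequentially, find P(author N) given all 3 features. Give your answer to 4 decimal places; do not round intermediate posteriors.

0.2641

After 'present': normaliser = 0.8·0.2000 + 0.3·0.3500 + 0.35·0.4500; P(author Q) ≈ 0.3787, P(author N) ≈ 0.2485, P(author P) ≈ 0.3728
After 'present': normaliser = 0.8·0.3787 + 0.3·0.2485 + 0.35·0.3728; P(author Q) ≈ 0.5964, P(author N) ≈ 0.1468, P(author P) ≈ 0.2568
After 'absent': normaliser = 0.2·0.5964 + 0.7·0.1468 + 0.65·0.2568; P(author Q) ≈ 0.3067, P(author N) ≈ 0.2641, P(author P) ≈ 0.4292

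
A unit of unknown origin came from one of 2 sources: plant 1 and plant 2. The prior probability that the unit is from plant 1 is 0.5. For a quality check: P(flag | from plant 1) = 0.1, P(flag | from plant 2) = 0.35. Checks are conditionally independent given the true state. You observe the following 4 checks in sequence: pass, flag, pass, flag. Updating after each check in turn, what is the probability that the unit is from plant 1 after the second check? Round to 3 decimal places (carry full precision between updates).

0.283

Apply Bayes' rule sequentially, carrying P(plant 1) forward.
After 'pass': P(plant 1) = 0.9·0.5000 / (0.9·0.5000 + 0.65·0.5000) ≈ 0.5806
After 'flag': P(plant 1) = 0.1·0.5806 / (0.1·0.5806 + 0.35·0.4194) ≈ 0.2835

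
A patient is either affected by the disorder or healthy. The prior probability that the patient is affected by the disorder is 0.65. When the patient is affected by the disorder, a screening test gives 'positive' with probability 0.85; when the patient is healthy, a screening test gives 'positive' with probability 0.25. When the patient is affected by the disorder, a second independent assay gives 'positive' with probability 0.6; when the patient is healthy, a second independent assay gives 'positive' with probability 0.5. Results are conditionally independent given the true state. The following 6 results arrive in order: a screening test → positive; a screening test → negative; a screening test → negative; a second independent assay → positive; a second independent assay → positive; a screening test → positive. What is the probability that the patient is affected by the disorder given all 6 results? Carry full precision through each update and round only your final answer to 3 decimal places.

Apply Bayes' rule sequentially, carrying P(affected) forward.
After a screening test='positive': P(affected) = 0.85·0.6500 / (0.85·0.6500 + 0.25·0.3500) ≈ 0.8633
After a screening test='negative': P(affected) = 0.15·0.8633 / (0.15·0.8633 + 0.75·0.1367) ≈ 0.5581
After a screening test='negative': P(affected) = 0.15·0.5581 / (0.15·0.5581 + 0.75·0.4419) ≈ 0.2016
After a second independent assay='positive': P(affected) = 0.6·0.2016 / (0.6·0.2016 + 0.5·0.7984) ≈ 0.2326
After a second independent assay='positive': P(affected) = 0.6·0.2326 / (0.6·0.2326 + 0.5·0.7674) ≈ 0.2667
After a screening test='positive': P(affected) = 0.85·0.2667 / (0.85·0.2667 + 0.25·0.7333) ≈ 0.5529

0.553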